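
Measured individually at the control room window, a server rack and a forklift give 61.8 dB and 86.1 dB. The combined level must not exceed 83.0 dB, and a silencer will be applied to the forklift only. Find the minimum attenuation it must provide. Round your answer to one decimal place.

3.1 dB

Fixed contribution from the other source: Σ 10^(L/10) = 10^(61.8/10) = 1.514e+06 (61.80 dB).
The limit corresponds to 10^(83.0/10) = 1.995e+08; subtracting the fixed part leaves 1.980e+08 for the forklift, i.e. 82.97 dB.
So the forklift must be reduced from 86.1 to 82.97 dB: IL = 3.13 dB.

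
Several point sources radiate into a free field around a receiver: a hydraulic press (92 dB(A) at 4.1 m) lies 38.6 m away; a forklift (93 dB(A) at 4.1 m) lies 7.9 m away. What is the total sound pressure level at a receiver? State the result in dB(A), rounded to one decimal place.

First find each source's level at the receiver (point-source: −20·log₁₀(r/r_ref)), then combine on an intensity basis.
hydraulic press: 92 − 20·log₁₀(38.6/4.1) = 92 − 19.48 = 72.52 dB(A).
forklift: 93 − 20·log₁₀(7.9/4.1) = 93 − 5.70 = 87.30 dB(A).
Σ 10^(L/10) = 5.553e+08 → L_total = 10·log₁₀(5.553e+08) = 87.45 dB(A).

87.4 dB(A)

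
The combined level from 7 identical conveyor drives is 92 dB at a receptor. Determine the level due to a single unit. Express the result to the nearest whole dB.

84 dB

7 equal contributions raise the level by 10·log₁₀ 7 = 8.451 dB, so each unit alone gives 92 − 8.451.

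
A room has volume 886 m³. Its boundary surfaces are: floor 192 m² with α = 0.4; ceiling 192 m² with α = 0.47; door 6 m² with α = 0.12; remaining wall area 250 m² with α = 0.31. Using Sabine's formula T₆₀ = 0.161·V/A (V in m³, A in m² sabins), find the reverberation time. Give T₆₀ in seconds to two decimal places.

Summing Sᵢαᵢ: 192·0.4 + 192·0.47 + 6·0.12 + 250·0.31 = 245.26 m².
T₆₀ = 0.161·V/A = 0.161·886/245.26 = 0.582 s.

0.58 s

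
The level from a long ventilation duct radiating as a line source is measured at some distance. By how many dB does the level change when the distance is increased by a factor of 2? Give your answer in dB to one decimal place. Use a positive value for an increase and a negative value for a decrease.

With cylindrical spreading the level changes by −10·log₁₀(r₂/r₁).
ΔL = −10·log₁₀(2) = -3.01 dB.

-3.0 dB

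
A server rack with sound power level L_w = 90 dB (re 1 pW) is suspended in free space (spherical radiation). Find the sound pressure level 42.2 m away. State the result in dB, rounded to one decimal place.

Free-field spherical radiation: L_p = L_w − 10·log₁₀(4π·r²), r = 42.2 m.
4π·r² = 2.238e+04 m², 10·log₁₀ of that is 43.498 dB.
L_p = 90 − 43.498 = 46.50 dB.

46.5 dB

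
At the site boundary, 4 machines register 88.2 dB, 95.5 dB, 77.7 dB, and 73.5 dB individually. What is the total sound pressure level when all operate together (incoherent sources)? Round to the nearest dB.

Incoherent sources combine by intensity addition: L_total = 10·log₁₀(Σ 10^(L_i/10)).
Σ 10^(L/10) = 10^(88.2/10) + 10^(95.5/10) + 10^(77.7/10) + 10^(73.5/10) = 4.290e+09.
L_total = 10·log₁₀(4.290e+09) = 96.32 dB.

96 dB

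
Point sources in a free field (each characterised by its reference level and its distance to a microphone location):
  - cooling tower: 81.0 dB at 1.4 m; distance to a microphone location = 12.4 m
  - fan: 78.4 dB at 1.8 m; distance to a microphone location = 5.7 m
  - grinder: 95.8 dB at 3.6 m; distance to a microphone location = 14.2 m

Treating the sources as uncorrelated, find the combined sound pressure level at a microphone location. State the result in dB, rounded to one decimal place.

First find each source's level at the receiver (point-source: −20·log₁₀(r/r_ref)), then combine on an intensity basis.
cooling tower: 81.0 − 20·log₁₀(12.4/1.4) = 81.0 − 18.95 = 62.05 dB.
fan: 78.4 − 20·log₁₀(5.7/1.8) = 78.4 − 10.01 = 68.39 dB.
grinder: 95.8 − 20·log₁₀(14.2/3.6) = 95.8 − 11.92 = 83.88 dB.
Σ 10^(L/10) = 2.529e+08 → L_total = 10·log₁₀(2.529e+08) = 84.03 dB.

84.0 dB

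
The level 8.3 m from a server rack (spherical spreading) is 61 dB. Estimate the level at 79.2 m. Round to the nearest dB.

Spherical spreading from a point source gives a 20·log₁₀(r₂/r₁) drop.
L₂ = 61 − 20·log₁₀(79.2/8.3) = 61 − 19.593 = 41.41 dB.

41 dB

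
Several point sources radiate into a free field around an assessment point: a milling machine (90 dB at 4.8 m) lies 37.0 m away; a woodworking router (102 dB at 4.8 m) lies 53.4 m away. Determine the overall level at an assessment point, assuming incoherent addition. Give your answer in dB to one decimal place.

81.6 dB

Propagate each source to the receiver with L = L_ref − 20·log₁₀(r/r_ref), then add intensities.
milling machine: 90 − 20·log₁₀(37.0/4.8) = 90 − 17.74 = 72.26 dB.
woodworking router: 102 − 20·log₁₀(53.4/4.8) = 102 − 20.93 = 81.07 dB.
Σ 10^(L/10) = 1.449e+08 → L_total = 10·log₁₀(1.449e+08) = 81.61 dB.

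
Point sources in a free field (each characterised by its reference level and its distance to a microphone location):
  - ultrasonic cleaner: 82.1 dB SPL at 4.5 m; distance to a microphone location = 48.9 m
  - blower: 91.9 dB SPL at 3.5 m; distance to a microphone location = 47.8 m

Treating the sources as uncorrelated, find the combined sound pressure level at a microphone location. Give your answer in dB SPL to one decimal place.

Apply inverse-square spreading to bring every level to the receiver, then sum 10^(L/10).
ultrasonic cleaner: 82.1 − 20·log₁₀(48.9/4.5) = 82.1 − 20.72 = 61.38 dB SPL.
blower: 91.9 − 20·log₁₀(47.8/3.5) = 91.9 − 22.71 = 69.19 dB SPL.
Σ 10^(L/10) = 9.677e+06 → L_total = 10·log₁₀(9.677e+06) = 69.86 dB SPL.

69.9 dB SPL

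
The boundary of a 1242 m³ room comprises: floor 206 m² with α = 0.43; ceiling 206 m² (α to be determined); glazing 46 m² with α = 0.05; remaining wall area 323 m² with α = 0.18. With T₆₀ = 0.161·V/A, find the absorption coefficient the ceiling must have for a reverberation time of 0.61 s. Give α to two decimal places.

0.87

From T₆₀ = 0.161·V/A, the target T₆₀ = 0.61 s needs A = 0.161·1242/0.61 = 327.81 m².
Absorption from the other surfaces = 206·0.43 + 46·0.05 + 323·0.18 = 149.02 m², so the ceiling must supply 178.79 m² over 206 m².
α = 178.79/206 = 0.868.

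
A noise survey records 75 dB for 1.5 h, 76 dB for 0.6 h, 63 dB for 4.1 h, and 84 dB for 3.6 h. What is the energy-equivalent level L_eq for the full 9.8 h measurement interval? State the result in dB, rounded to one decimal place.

The energy average is taken in the linear domain: L_eq = 10·log₁₀[(Σ tᵢ·10^(Lᵢ/10))/T], T = 9.8 h.
Σ tᵢ·10^(Lᵢ/10) = 1.5·10^(75/10) + 0.6·10^(76/10) + 4.1·10^(63/10) + 3.6·10^(84/10) = 9.838e+08.
L_eq = 10·log₁₀(9.838e+08/9.8) = 80.02 dB.

80.0 dB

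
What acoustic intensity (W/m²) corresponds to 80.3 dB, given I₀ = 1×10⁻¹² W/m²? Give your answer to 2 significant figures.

0.00011 W/m²

I = I₀·10^(L/10) = 10⁻¹² × 10^(80.3/10) = 10^(-3.970).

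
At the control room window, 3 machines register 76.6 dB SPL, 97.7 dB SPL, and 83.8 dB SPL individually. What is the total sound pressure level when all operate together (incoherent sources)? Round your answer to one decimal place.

Incoherent sources combine by intensity addition: L_total = 10·log₁₀(Σ 10^(L_i/10)).
Σ 10^(L/10) = 10^(76.6/10) + 10^(97.7/10) + 10^(83.8/10) = 6.174e+09.
L_total = 10·log₁₀(6.174e+09) = 97.91 dB SPL.

97.9 dB SPL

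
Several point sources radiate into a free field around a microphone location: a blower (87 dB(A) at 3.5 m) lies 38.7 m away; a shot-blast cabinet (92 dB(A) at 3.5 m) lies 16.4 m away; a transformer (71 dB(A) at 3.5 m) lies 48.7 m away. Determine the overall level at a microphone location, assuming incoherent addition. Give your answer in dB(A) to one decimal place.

First find each source's level at the receiver (point-source: −20·log₁₀(r/r_ref)), then combine on an intensity basis.
blower: 87 − 20·log₁₀(38.7/3.5) = 87 − 20.87 = 66.13 dB(A).
shot-blast cabinet: 92 − 20·log₁₀(16.4/3.5) = 92 − 13.42 = 78.58 dB(A).
transformer: 71 − 20·log₁₀(48.7/3.5) = 71 − 22.87 = 48.13 dB(A).
Σ 10^(L/10) = 7.635e+07 → L_total = 10·log₁₀(7.635e+07) = 78.83 dB(A).

78.8 dB(A)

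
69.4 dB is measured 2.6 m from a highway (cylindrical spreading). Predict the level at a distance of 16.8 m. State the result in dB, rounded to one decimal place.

Line-source attenuation: ΔL = 10·log₁₀(r₂/r₁) = 10·log₁₀(16.8/2.6) = 8.103 dB.
L₂ = 69.4 − 10·log₁₀(16.8/2.6) = 69.4 − 8.103 = 61.30 dB.

61.3 dB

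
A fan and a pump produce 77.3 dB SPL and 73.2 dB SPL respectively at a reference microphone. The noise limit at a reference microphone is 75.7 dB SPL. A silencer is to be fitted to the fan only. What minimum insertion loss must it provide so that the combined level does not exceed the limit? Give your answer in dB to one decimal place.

5.2 dB

Everything except the fan sums to 10^(73.2/10) = 2.089e+07 in linear terms, 73.20 dB SPL.
The limit corresponds to 10^(75.7/10) = 3.715e+07; subtracting the fixed part leaves 1.626e+07 for the fan, i.e. 72.11 dB SPL.
So the fan must be reduced from 77.3 to 72.11 dB SPL: IL = 5.19 dB.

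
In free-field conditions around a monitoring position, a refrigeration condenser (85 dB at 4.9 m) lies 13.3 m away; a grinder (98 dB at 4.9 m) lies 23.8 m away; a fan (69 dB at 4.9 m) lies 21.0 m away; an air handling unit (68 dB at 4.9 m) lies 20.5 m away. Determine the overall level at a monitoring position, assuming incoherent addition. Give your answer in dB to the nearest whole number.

85 dB

Apply inverse-square spreading to bring every level to the receiver, then sum 10^(L/10).
refrigeration condenser: 85 − 20·log₁₀(13.3/4.9) = 85 − 8.67 = 76.33 dB.
grinder: 98 − 20·log₁₀(23.8/4.9) = 98 − 13.73 = 84.27 dB.
fan: 69 − 20·log₁₀(21.0/4.9) = 69 − 12.64 = 56.36 dB.
air handling unit: 68 − 20·log₁₀(20.5/4.9) = 68 − 12.43 = 55.57 dB.
Σ 10^(L/10) = 3.112e+08 → L_total = 10·log₁₀(3.112e+08) = 84.93 dB.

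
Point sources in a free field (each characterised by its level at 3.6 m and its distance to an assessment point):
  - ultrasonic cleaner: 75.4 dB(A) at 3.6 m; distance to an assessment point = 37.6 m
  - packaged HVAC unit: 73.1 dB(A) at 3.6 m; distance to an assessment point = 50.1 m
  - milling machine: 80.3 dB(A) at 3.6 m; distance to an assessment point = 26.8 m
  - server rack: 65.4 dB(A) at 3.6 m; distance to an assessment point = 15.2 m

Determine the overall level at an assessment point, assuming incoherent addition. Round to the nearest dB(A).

64 dB(A)

Apply inverse-square spreading to bring every level to the receiver, then sum 10^(L/10).
ultrasonic cleaner: 75.4 − 20·log₁₀(37.6/3.6) = 75.4 − 20.38 = 55.02 dB(A).
packaged HVAC unit: 73.1 − 20·log₁₀(50.1/3.6) = 73.1 − 22.87 = 50.23 dB(A).
milling machine: 80.3 − 20·log₁₀(26.8/3.6) = 80.3 − 17.44 = 62.86 dB(A).
server rack: 65.4 − 20·log₁₀(15.2/3.6) = 65.4 − 12.51 = 52.89 dB(A).
Σ 10^(L/10) = 2.551e+06 → L_total = 10·log₁₀(2.551e+06) = 64.07 dB(A).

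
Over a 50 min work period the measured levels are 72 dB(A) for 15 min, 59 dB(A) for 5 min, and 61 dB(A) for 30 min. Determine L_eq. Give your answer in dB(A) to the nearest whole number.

L_eq = 10·log₁₀[(1/T)·Σ tᵢ·10^(Lᵢ/10)] with T = 50 min.
Σ tᵢ·10^(Lᵢ/10) = 15·10^(72/10) + 5·10^(59/10) + 30·10^(61/10) = 2.795e+08.
L_eq = 10·log₁₀(2.795e+08/50) = 67.47 dB(A).

67 dB(A)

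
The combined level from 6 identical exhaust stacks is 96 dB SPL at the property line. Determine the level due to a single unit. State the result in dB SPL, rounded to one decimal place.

6 equal contributions raise the level by 10·log₁₀ 6 = 7.782 dB, so each unit alone gives 96 − 7.782.

88.2 dB SPL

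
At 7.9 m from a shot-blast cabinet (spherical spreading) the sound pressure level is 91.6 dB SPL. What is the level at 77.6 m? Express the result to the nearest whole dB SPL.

Point-source attenuation: ΔL = 20·log₁₀(r₂/r₁) = 20·log₁₀(77.6/7.9) = 19.845 dB.
L₂ = 91.6 − 20·log₁₀(77.6/7.9) = 91.6 − 19.845 = 71.76 dB SPL.

72 dB SPL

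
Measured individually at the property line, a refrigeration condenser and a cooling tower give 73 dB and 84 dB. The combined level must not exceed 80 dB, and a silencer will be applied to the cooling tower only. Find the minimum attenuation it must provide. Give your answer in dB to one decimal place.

5.0 dB

Everything except the cooling tower sums to 10^(73/10) = 1.995e+07 in linear terms, 73.00 dB.
To meet 80 dB overall, the treated cooling tower may contribute at most 10^(80/10) − 1.995e+07 = 8.005e+07, i.e. 79.03 dB.
So the cooling tower must be reduced from 84 to 79.03 dB: IL = 4.97 dB.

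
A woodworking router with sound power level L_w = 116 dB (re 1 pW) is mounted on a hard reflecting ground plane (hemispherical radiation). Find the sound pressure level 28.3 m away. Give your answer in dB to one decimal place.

The power spreads over a hemisphere of area 2π·r², so L_p = L_w − 10·log₁₀(2π·r²).
2π·r² = 5032 m², 10·log₁₀ of that is 37.018 dB.
L_p = 116 − 37.018 = 78.98 dB.

79.0 dB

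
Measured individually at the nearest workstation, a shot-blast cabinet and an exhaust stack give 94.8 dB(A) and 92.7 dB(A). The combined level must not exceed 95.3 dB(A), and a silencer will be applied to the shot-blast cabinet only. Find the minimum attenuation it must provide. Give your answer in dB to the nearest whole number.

3 dB

The untreated sources together contribute 10^(92.7/10) = 1.862e+09, i.e. 92.70 dB(A).
The limit corresponds to 10^(95.3/10) = 3.388e+09; subtracting the fixed part leaves 1.526e+09 for the shot-blast cabinet, i.e. 91.84 dB(A).
So the shot-blast cabinet must be reduced from 94.8 to 91.84 dB(A): IL = 2.96 dB.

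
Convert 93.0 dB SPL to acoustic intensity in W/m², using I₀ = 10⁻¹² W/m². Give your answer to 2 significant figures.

I/I₀ = 10^(93.0/10) = 1.995e+09, so I = 1.995e+09 × 10⁻¹² W/m².

0.0020 W/m²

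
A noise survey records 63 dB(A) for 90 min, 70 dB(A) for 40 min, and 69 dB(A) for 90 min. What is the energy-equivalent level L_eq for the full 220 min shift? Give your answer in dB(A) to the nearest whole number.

L_eq = 10·log₁₀[(1/T)·Σ tᵢ·10^(Lᵢ/10)] with T = 220 min.
Σ tᵢ·10^(Lᵢ/10) = 90·10^(63/10) + 40·10^(70/10) + 90·10^(69/10) = 1.294e+09.
L_eq = 10·log₁₀(1.294e+09/220) = 67.70 dB(A).

68 dB(A)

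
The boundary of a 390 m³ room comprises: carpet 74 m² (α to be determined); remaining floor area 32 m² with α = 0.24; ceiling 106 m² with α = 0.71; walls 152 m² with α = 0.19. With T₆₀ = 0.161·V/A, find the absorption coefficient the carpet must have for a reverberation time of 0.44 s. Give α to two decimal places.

Required total absorption A = 0.161·390/0.44 = 142.70 m².
Absorption from the other surfaces = 32·0.24 + 106·0.71 + 152·0.19 = 111.82 m², so the carpet must supply 30.88 m² over 74 m².
α = 30.88/74 = 0.417.

0.42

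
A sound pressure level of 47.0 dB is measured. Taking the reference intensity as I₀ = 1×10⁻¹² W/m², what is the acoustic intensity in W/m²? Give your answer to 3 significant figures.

5.01e-08 W/m²

I/I₀ = 10^(47.0/10) = 5.012e+04, so I = 5.012e+04 × 10⁻¹² W/m².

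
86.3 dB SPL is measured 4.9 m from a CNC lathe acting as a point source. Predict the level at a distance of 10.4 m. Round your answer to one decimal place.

79.8 dB SPL

Point-source attenuation: ΔL = 20·log₁₀(r₂/r₁) = 20·log₁₀(10.4/4.9) = 6.537 dB.
L₂ = 86.3 − 20·log₁₀(10.4/4.9) = 86.3 − 6.537 = 79.76 dB SPL.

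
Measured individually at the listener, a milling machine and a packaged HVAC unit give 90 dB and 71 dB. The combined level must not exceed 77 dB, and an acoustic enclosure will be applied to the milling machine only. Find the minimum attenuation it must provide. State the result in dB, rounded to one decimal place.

The untreated sources together contribute 10^(71/10) = 1.259e+07, i.e. 71.00 dB.
The limit corresponds to 10^(77/10) = 5.012e+07; subtracting the fixed part leaves 3.753e+07 for the milling machine, i.e. 75.74 dB.
So the milling machine must be reduced from 90 to 75.74 dB: IL = 14.26 dB.

14.3 dB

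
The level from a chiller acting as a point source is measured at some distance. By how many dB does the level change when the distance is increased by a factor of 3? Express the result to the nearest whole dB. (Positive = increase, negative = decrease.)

-10 dB

A point source loses 6 dB per doubling of distance; generally ΔL = −20·log₁₀(r₂/r₁).
ΔL = −20·log₁₀(3) = -9.54 dB.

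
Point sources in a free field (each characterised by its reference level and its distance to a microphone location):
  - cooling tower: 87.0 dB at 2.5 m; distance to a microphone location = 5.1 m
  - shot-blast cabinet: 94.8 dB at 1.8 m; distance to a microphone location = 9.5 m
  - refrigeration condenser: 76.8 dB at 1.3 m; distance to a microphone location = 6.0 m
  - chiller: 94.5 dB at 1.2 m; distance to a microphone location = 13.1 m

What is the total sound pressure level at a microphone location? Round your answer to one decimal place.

First find each source's level at the receiver (point-source: −20·log₁₀(r/r_ref)), then combine on an intensity basis.
cooling tower: 87.0 − 20·log₁₀(5.1/2.5) = 87.0 − 6.19 = 80.81 dB.
shot-blast cabinet: 94.8 − 20·log₁₀(9.5/1.8) = 94.8 − 14.45 = 80.35 dB.
refrigeration condenser: 76.8 − 20·log₁₀(6.0/1.3) = 76.8 − 13.28 = 63.52 dB.
chiller: 94.5 − 20·log₁₀(13.1/1.2) = 94.5 − 20.76 = 73.74 dB.
Σ 10^(L/10) = 2.547e+08 → L_total = 10·log₁₀(2.547e+08) = 84.06 dB.

84.1 dB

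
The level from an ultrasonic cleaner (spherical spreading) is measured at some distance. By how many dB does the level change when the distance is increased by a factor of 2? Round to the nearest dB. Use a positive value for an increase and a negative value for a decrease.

-6 dB

With spherical spreading the level changes by −20·log₁₀(r₂/r₁).
ΔL = −20·log₁₀(2) = -6.02 dB.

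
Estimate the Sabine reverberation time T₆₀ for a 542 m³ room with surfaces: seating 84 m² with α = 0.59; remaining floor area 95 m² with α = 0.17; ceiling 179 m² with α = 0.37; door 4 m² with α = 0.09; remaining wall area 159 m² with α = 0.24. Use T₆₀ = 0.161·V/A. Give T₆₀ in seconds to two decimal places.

0.51 s

Summing Sᵢαᵢ: 84·0.59 + 95·0.17 + 179·0.37 + 4·0.09 + 159·0.24 = 170.46 m².
T₆₀ = 0.161 × 542 / 170.46 = 0.512 s.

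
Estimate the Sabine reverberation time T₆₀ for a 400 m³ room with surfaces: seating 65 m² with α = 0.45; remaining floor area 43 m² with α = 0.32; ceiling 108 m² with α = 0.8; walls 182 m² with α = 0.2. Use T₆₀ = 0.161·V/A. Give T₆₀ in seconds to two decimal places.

0.39 s

Total absorption A = 65·0.45 + 43·0.32 + 108·0.8 + 182·0.2 = 165.81 m² sabins.
T₆₀ = 0.161·V/A = 0.161·400/165.81 = 0.388 s.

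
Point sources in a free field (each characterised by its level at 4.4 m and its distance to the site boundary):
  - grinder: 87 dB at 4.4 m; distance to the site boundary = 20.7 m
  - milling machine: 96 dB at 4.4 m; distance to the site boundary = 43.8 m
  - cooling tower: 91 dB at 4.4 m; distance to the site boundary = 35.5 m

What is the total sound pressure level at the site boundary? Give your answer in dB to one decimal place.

79.1 dB

First find each source's level at the receiver (point-source: −20·log₁₀(r/r_ref)), then combine on an intensity basis.
grinder: 87 − 20·log₁₀(20.7/4.4) = 87 − 13.45 = 73.55 dB.
milling machine: 96 − 20·log₁₀(43.8/4.4) = 96 − 19.96 = 76.04 dB.
cooling tower: 91 − 20·log₁₀(35.5/4.4) = 91 − 18.14 = 72.86 dB.
Σ 10^(L/10) = 8.216e+07 → L_total = 10·log₁₀(8.216e+07) = 79.15 dB.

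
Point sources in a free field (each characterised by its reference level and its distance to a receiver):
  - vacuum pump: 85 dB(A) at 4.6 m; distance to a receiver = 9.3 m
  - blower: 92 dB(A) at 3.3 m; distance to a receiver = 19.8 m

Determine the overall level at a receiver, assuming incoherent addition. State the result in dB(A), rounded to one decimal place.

80.8 dB(A)

Apply inverse-square spreading to bring every level to the receiver, then sum 10^(L/10).
vacuum pump: 85 − 20·log₁₀(9.3/4.6) = 85 − 6.11 = 78.89 dB(A).
blower: 92 − 20·log₁₀(19.8/3.3) = 92 − 15.56 = 76.44 dB(A).
Σ 10^(L/10) = 1.214e+08 → L_total = 10·log₁₀(1.214e+08) = 80.84 dB(A).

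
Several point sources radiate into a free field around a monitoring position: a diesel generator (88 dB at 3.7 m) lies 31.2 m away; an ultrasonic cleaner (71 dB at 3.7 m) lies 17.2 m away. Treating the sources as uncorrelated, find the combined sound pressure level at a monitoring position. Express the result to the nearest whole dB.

Apply inverse-square spreading to bring every level to the receiver, then sum 10^(L/10).
diesel generator: 88 − 20·log₁₀(31.2/3.7) = 88 − 18.52 = 69.48 dB.
ultrasonic cleaner: 71 − 20·log₁₀(17.2/3.7) = 71 − 13.35 = 57.65 dB.
Σ 10^(L/10) = 9.456e+06 → L_total = 10·log₁₀(9.456e+06) = 69.76 dB.

70 dB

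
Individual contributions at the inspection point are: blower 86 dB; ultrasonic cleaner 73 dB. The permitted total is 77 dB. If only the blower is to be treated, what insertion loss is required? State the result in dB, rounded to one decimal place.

11.2 dB

Everything except the blower sums to 10^(73/10) = 1.995e+07 in linear terms, 73.00 dB.
The limit corresponds to 10^(77/10) = 5.012e+07; subtracting the fixed part leaves 3.017e+07 for the blower, i.e. 74.80 dB.
So the blower must be reduced from 86 to 74.80 dB: IL = 11.20 dB.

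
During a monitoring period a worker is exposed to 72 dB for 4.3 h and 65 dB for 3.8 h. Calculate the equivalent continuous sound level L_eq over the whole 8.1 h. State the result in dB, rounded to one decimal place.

70.0 dB

L_eq = 10·log₁₀[(1/T)·Σ tᵢ·10^(Lᵢ/10)] with T = 8.1 h.
Σ tᵢ·10^(Lᵢ/10) = 4.3·10^(72/10) + 3.8·10^(65/10) = 8.017e+07.
L_eq = 10·log₁₀(8.017e+07/8.1) = 69.96 dB.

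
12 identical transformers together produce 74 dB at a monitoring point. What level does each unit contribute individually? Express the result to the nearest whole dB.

12 equal contributions raise the level by 10·log₁₀ 12 = 10.792 dB, so each unit alone gives 74 − 10.792.

63 dB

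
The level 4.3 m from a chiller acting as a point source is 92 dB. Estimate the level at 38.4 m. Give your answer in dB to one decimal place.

73.0 dB

Point-source attenuation: ΔL = 20·log₁₀(r₂/r₁) = 20·log₁₀(38.4/4.3) = 19.017 dB.
L₂ = 92 − 20·log₁₀(38.4/4.3) = 92 − 19.017 = 72.98 dB.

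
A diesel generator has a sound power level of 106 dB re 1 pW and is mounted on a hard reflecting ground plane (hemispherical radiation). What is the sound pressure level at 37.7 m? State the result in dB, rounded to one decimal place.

The power spreads over a hemisphere of area 2π·r², so L_p = L_w − 10·log₁₀(2π·r²).
2π·r² = 8930 m², 10·log₁₀ of that is 39.509 dB.
L_p = 106 − 39.509 = 66.49 dB.

66.5 dB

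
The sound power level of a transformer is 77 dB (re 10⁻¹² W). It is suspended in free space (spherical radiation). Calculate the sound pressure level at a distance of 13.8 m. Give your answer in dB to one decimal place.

43.2 dB

The power spreads over a sphere of area 4π·r², so L_p = L_w − 10·log₁₀(4π·r²).
4π·r² = 2393 m², 10·log₁₀ of that is 33.790 dB.
L_p = 77 − 33.790 = 43.21 dB.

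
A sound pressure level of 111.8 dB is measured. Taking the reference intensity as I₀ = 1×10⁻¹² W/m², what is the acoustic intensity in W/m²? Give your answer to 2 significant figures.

L = 10·log₁₀(I/I₀) ⇒ I = I₀·10^(L/10) = 10⁻¹² × 10^11.18.

0.15 W/m²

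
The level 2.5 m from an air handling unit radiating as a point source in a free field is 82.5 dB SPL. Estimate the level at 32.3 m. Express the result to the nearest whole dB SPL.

For a point source, L₂ = L₁ − 20·log₁₀(r₂/r₁).
L₂ = 82.5 − 20·log₁₀(32.3/2.5) = 82.5 − 22.225 = 60.27 dB SPL.

60 dB SPL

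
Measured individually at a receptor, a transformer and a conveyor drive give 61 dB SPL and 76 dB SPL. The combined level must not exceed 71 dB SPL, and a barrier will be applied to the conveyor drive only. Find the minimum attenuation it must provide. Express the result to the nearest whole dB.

Everything except the conveyor drive sums to 10^(61/10) = 1.259e+06 in linear terms, 61.00 dB SPL.
To meet 71 dB SPL overall, the treated conveyor drive may contribute at most 10^(71/10) − 1.259e+06 = 1.133e+07, i.e. 70.54 dB SPL.
So the conveyor drive must be reduced from 76 to 70.54 dB SPL: IL = 5.46 dB.

5 dB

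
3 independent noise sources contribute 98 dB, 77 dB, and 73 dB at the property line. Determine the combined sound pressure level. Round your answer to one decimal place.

98.0 dB

For uncorrelated sources the intensities add, so convert each level to linear form, sum, and take 10·log₁₀ of the total.
Σ 10^(L/10) = 10^(98/10) + 10^(77/10) + 10^(73/10) = 6.380e+09.
L_total = 10·log₁₀(6.380e+09) = 98.05 dB.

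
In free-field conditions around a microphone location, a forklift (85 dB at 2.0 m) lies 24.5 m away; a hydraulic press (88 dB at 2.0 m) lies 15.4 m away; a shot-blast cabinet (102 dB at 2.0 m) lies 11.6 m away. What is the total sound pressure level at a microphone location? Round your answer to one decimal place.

86.8 dB

Apply inverse-square spreading to bring every level to the receiver, then sum 10^(L/10).
forklift: 85 − 20·log₁₀(24.5/2.0) = 85 − 21.76 = 63.24 dB.
hydraulic press: 88 − 20·log₁₀(15.4/2.0) = 88 − 17.73 = 70.27 dB.
shot-blast cabinet: 102 − 20·log₁₀(11.6/2.0) = 102 − 15.27 = 86.73 dB.
Σ 10^(L/10) = 4.839e+08 → L_total = 10·log₁₀(4.839e+08) = 86.85 dB.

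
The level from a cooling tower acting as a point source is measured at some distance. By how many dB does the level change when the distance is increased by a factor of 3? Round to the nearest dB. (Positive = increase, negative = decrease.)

A point source loses 6 dB per doubling of distance; generally ΔL = −20·log₁₀(r₂/r₁).
ΔL = −20·log₁₀(3) = -9.54 dB.

-10 dB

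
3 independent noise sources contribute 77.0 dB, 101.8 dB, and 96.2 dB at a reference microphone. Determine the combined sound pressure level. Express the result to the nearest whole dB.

For uncorrelated sources the intensities add, so convert each level to linear form, sum, and take 10·log₁₀ of the total.
Σ 10^(L/10) = 10^(77.0/10) + 10^(101.8/10) + 10^(96.2/10) = 1.935e+10.
L_total = 10·log₁₀(1.935e+10) = 102.87 dB.

103 dB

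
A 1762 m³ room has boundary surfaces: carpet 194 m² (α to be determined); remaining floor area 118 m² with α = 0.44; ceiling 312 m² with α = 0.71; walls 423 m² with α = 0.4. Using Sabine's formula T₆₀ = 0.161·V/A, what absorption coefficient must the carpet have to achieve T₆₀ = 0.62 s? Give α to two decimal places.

0.08

A = 0.161·V/T₆₀ = 0.161·1762/0.62 = 457.55 m² sabins.
Absorption from the other surfaces = 118·0.44 + 312·0.71 + 423·0.4 = 442.64 m², so the carpet must supply 14.91 m² over 194 m².
α = 14.91/194 = 0.077.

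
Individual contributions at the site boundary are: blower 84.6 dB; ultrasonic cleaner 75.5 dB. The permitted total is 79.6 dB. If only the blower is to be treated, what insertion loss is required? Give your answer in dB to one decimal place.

The untreated sources together contribute 10^(75.5/10) = 3.548e+07, i.e. 75.50 dB.
The limit corresponds to 10^(79.6/10) = 9.120e+07; subtracting the fixed part leaves 5.572e+07 for the blower, i.e. 77.46 dB.
Required insertion loss = 84.6 − 77.46 = 7.14 dB.

7.1 dB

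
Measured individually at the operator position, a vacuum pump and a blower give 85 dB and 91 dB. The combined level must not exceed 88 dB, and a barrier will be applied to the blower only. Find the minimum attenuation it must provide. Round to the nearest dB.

Fixed contribution from the other source: Σ 10^(L/10) = 10^(85/10) = 3.162e+08 (85.00 dB).
The limit corresponds to 10^(88/10) = 6.310e+08; subtracting the fixed part leaves 3.147e+08 for the blower, i.e. 84.98 dB.
Required insertion loss = 91 − 84.98 = 6.02 dB.

6 dB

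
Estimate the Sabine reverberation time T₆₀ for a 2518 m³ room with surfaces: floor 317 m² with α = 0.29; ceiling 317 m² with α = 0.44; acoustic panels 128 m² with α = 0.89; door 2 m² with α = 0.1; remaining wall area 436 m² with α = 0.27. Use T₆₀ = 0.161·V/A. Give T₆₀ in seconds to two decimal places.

0.88 s

Summing Sᵢαᵢ: 317·0.29 + 317·0.44 + 128·0.89 + 2·0.1 + 436·0.27 = 463.25 m².
T₆₀ = 0.161 × 2518 / 463.25 = 0.875 s.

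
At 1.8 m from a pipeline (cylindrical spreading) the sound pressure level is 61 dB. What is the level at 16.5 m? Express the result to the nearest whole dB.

Line-source attenuation: ΔL = 10·log₁₀(r₂/r₁) = 10·log₁₀(16.5/1.8) = 9.622 dB.
L₂ = 61 − 10·log₁₀(16.5/1.8) = 61 − 9.622 = 51.38 dB.

51 dB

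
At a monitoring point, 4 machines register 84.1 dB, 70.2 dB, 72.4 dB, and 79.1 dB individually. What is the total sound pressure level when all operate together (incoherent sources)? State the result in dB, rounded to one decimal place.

85.6 dB

Incoherent sources combine by intensity addition: L_total = 10·log₁₀(Σ 10^(L_i/10)).
Σ 10^(L/10) = 10^(84.1/10) + 10^(70.2/10) + 10^(72.4/10) + 10^(79.1/10) = 3.662e+08.
L_total = 10·log₁₀(3.662e+08) = 85.64 dB.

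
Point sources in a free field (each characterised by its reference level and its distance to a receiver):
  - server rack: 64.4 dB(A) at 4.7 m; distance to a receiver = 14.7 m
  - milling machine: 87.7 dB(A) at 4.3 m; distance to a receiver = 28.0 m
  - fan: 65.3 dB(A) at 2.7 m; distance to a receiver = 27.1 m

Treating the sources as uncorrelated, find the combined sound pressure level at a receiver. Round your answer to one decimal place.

Apply inverse-square spreading to bring every level to the receiver, then sum 10^(L/10).
server rack: 64.4 − 20·log₁₀(14.7/4.7) = 64.4 − 9.90 = 54.50 dB(A).
milling machine: 87.7 − 20·log₁₀(28.0/4.3) = 87.7 − 16.27 = 71.43 dB(A).
fan: 65.3 − 20·log₁₀(27.1/2.7) = 65.3 − 20.03 = 45.27 dB(A).
Σ 10^(L/10) = 1.420e+07 → L_total = 10·log₁₀(1.420e+07) = 71.52 dB(A).

71.5 dB(A)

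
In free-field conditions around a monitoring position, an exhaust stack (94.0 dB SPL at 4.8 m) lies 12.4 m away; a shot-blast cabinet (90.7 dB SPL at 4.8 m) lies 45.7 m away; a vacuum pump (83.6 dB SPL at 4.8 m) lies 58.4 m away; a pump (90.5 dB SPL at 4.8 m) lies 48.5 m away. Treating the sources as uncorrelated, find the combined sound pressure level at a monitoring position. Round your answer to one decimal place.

Apply inverse-square spreading to bring every level to the receiver, then sum 10^(L/10).
exhaust stack: 94.0 − 20·log₁₀(12.4/4.8) = 94.0 − 8.24 = 85.76 dB SPL.
shot-blast cabinet: 90.7 − 20·log₁₀(45.7/4.8) = 90.7 − 19.57 = 71.13 dB SPL.
vacuum pump: 83.6 − 20·log₁₀(58.4/4.8) = 83.6 − 21.70 = 61.90 dB SPL.
pump: 90.5 − 20·log₁₀(48.5/4.8) = 90.5 − 20.09 = 70.41 dB SPL.
Σ 10^(L/10) = 4.019e+08 → L_total = 10·log₁₀(4.019e+08) = 86.04 dB SPL.

86.0 dB SPL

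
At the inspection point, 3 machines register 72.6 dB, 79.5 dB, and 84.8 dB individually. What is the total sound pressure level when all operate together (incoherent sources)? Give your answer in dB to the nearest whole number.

86 dB

For uncorrelated sources the intensities add, so convert each level to linear form, sum, and take 10·log₁₀ of the total.
Σ 10^(L/10) = 10^(72.6/10) + 10^(79.5/10) + 10^(84.8/10) = 4.093e+08.
L_total = 10·log₁₀(4.093e+08) = 86.12 dB.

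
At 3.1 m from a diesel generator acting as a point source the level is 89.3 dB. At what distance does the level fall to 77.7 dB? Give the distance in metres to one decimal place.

The 11.6 dB drop corresponds to a distance ratio of 10^(11.6/20) for a point source.
r₂ = 3.1·10^((89.3−77.7)/20) = 3.1·10^(11.6/20) = 11.79 m.

11.8 m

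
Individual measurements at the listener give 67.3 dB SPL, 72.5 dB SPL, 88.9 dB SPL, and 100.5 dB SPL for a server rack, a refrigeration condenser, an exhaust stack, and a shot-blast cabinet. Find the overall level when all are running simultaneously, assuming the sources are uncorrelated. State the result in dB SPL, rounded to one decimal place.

100.8 dB SPL

Incoherent sources combine by intensity addition: L_total = 10·log₁₀(Σ 10^(L_i/10)).
Σ 10^(L/10) = 10^(67.3/10) + 10^(72.5/10) + 10^(88.9/10) + 10^(100.5/10) = 1.202e+10.
L_total = 10·log₁₀(1.202e+10) = 100.80 dB SPL.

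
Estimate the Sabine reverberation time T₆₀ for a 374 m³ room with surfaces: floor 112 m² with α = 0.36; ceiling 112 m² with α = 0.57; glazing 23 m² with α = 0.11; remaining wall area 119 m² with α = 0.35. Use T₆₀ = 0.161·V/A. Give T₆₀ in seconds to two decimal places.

0.41 s

A = Σ Sᵢαᵢ = 112·0.36 + 112·0.57 + 23·0.11 + 119·0.35 = 148.34 m².
T₆₀ = 0.161 × 374 / 148.34 = 0.406 s.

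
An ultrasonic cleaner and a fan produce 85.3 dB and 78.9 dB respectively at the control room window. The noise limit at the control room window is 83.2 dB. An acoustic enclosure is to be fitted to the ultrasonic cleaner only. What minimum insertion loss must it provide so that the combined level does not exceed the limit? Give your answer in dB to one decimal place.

Fixed contribution from the other source: Σ 10^(L/10) = 10^(78.9/10) = 7.762e+07 (78.90 dB).
The limit corresponds to 10^(83.2/10) = 2.089e+08; subtracting the fixed part leaves 1.313e+08 for the ultrasonic cleaner, i.e. 81.18 dB.
Required insertion loss = 85.3 − 81.18 = 4.12 dB.

4.1 dB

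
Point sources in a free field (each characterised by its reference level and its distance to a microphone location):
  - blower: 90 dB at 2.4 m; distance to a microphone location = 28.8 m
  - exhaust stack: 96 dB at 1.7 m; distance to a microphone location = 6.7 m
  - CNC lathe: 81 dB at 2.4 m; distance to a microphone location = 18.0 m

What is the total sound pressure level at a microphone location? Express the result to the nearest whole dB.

Propagate each source to the receiver with L = L_ref − 20·log₁₀(r/r_ref), then add intensities.
blower: 90 − 20·log₁₀(28.8/2.4) = 90 − 21.58 = 68.42 dB.
exhaust stack: 96 − 20·log₁₀(6.7/1.7) = 96 − 11.91 = 84.09 dB.
CNC lathe: 81 − 20·log₁₀(18.0/2.4) = 81 − 17.50 = 63.50 dB.
Σ 10^(L/10) = 2.655e+08 → L_total = 10·log₁₀(2.655e+08) = 84.24 dB.

84 dB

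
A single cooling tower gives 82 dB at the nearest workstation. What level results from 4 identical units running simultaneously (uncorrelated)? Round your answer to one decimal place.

88.0 dB

L_total = L₁ + 10·log₁₀ N for N identical incoherent sources.
L_total = 82 + 10·log₁₀(4) = 82 + 6.021 = 88.02 dB.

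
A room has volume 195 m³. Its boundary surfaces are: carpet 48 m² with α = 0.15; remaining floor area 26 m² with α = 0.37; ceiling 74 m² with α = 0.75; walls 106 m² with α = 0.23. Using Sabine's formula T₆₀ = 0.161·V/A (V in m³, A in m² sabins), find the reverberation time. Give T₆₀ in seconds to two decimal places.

Summing Sᵢαᵢ: 48·0.15 + 26·0.37 + 74·0.75 + 106·0.23 = 96.70 m².
T₆₀ = 0.161·V/A = 0.161·195/96.70 = 0.325 s.

0.32 s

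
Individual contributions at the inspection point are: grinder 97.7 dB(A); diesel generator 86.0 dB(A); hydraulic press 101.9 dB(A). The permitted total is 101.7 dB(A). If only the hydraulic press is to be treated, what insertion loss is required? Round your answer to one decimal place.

Fixed contribution from the other sources: Σ 10^(L/10) = 10^(97.7/10) + 10^(86.0/10) = 6.287e+09 (97.98 dB(A)).
To meet 101.7 dB(A) overall, the treated hydraulic press may contribute at most 10^(101.7/10) − 6.287e+09 = 8.505e+09, i.e. 99.30 dB(A).
So the hydraulic press must be reduced from 101.9 to 99.30 dB(A): IL = 2.60 dB.

2.6 dB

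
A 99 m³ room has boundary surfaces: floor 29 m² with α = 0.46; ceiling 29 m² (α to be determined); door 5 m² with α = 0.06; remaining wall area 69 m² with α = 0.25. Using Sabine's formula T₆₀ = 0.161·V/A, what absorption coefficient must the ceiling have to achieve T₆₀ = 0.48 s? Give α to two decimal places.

0.08

A = 0.161·V/T₆₀ = 0.161·99/0.48 = 33.21 m² sabins.
Absorption from the other surfaces = 29·0.46 + 5·0.06 + 69·0.25 = 30.89 m², so the ceiling must supply 2.32 m² over 29 m².
α = 2.32/29 = 0.080.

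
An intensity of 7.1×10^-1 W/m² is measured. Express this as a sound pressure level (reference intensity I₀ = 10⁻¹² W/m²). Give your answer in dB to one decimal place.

118.5 dB

L = 10·log₁₀(I/I₀) = 10·log₁₀(7.1×10^-1/10⁻¹²) = 10·log₁₀(7.1×10^11).
L = 10·(0.8513 + 11) = 118.51 dB.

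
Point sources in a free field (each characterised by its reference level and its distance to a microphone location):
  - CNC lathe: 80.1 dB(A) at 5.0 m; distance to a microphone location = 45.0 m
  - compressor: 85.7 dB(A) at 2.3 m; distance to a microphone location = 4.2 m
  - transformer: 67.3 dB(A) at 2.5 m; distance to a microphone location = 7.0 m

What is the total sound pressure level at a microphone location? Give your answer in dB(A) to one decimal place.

Apply inverse-square spreading to bring every level to the receiver, then sum 10^(L/10).
CNC lathe: 80.1 − 20·log₁₀(45.0/5.0) = 80.1 − 19.08 = 61.02 dB(A).
compressor: 85.7 − 20·log₁₀(4.2/2.3) = 85.7 − 5.23 = 80.47 dB(A).
transformer: 67.3 − 20·log₁₀(7.0/2.5) = 67.3 − 8.94 = 58.36 dB(A).
Σ 10^(L/10) = 1.134e+08 → L_total = 10·log₁₀(1.134e+08) = 80.54 dB(A).

80.5 dB(A)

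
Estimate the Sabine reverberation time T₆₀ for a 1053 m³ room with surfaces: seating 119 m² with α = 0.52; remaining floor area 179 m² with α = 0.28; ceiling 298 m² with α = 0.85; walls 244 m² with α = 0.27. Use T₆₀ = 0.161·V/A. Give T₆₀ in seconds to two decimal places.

Total absorption A = 119·0.52 + 179·0.28 + 298·0.85 + 244·0.27 = 431.18 m² sabins.
T₆₀ = 0.161 × 1053 / 431.18 = 0.393 s.

0.39 s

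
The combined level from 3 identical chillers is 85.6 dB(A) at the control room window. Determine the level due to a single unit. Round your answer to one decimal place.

80.8 dB(A)

3 equal contributions raise the level by 10·log₁₀ 3 = 4.771 dB, so each unit alone gives 85.6 − 4.771.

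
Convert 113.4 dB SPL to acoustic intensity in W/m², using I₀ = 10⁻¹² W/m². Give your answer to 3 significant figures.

I = I₀·10^(L/10) = 10⁻¹² × 10^(113.4/10) = 10^(-0.660).

0.219 W/m²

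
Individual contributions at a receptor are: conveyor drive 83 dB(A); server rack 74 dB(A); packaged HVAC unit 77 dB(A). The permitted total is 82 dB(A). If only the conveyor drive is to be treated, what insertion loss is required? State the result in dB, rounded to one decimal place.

Everything except the conveyor drive sums to 10^(74/10) + 10^(77/10) = 7.524e+07 in linear terms, 78.76 dB(A).
The limit corresponds to 10^(82/10) = 1.585e+08; subtracting the fixed part leaves 8.325e+07 for the conveyor drive, i.e. 79.20 dB(A).
Required insertion loss = 83 − 79.20 = 3.80 dB.

3.8 dB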